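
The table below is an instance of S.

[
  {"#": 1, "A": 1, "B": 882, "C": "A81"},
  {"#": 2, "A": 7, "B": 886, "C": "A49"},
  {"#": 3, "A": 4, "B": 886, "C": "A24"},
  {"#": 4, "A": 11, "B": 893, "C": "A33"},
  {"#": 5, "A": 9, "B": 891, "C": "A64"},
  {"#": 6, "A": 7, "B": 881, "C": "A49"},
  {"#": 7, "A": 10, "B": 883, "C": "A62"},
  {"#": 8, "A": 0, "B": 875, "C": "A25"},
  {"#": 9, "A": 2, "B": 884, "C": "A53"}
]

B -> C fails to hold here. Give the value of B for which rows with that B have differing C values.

886

B=882: row 1 → C = A81 ✓
B=886: rows 2, 3 → C takes values {A49, A24} — violation
B=893: row 4 → C = A33 ✓
B=891: row 5 → C = A64 ✓
B=881: row 6 → C = A49 ✓
B=883: row 7 → C = A62 ✓
B=875: row 8 → C = A25 ✓
B=884: row 9 → C = A53 ✓
The only B value with inconsistent C is B=886.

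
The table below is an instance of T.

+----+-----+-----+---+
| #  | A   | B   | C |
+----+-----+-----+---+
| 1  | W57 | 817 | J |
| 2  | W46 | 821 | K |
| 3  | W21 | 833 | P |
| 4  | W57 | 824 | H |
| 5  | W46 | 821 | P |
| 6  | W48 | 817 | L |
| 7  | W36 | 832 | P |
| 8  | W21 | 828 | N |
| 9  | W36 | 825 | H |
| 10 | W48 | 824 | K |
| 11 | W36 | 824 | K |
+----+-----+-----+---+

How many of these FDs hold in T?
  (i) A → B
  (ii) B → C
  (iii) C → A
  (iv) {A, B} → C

0

(i) A → B: A=W57: rows 1, 4 → B takes values {817, 824} — violation; A=W21: rows 3, 8 → B takes values {833, 828} — violation; A=W48: rows 6, 10 → B takes values {817, 824} — violation; A=W36: rows 7, 9, 11 → B takes values {832, 825, 824} — violation — fails.
(ii) B → C: B=817: rows 1, 6 → C takes values {J, L} — violation; B=821: rows 2, 5 → C takes values {K, P} — violation; B=824: rows 4, 10, 11 → C takes values {H, K} — violation — fails.
(iii) C → A: C=K: rows 2, 10, 11 → A takes values {W46, W48, W36} — violation; C=P: rows 3, 5, 7 → A takes values {W21, W46, W36} — violation; C=H: rows 4, 9 → A takes values {W57, W36} — violation — fails.
(iv) {A, B} → C: (A=W46, B=821): rows 2, 5 → C takes values {K, P} — violation — fails.
None of the 4 dependencies hold.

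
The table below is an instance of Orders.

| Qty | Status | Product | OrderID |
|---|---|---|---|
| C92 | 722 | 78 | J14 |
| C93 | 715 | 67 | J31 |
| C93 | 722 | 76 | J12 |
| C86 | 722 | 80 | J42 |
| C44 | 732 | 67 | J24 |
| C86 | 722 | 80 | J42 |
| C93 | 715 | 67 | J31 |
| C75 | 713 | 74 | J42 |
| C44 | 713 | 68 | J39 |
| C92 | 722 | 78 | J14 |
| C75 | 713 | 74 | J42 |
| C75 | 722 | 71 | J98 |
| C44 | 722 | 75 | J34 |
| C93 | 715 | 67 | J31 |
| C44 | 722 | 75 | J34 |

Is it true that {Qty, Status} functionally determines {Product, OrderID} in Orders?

(Qty=C92, Status=722): 2 rows → {Product,OrderID} = (78, J14), (78, J14) ✓
(Qty=C93, Status=715): 3 rows → {Product,OrderID} = (67, J31), (67, J31), (67, J31) ✓
(Qty=C93, Status=722): 1 row → {Product,OrderID} = (76, J12) ✓
(Qty=C86, Status=722): 2 rows → {Product,OrderID} = (80, J42), (80, J42) ✓
(Qty=C44, Status=732): 1 row → {Product,OrderID} = (67, J24) ✓
(Qty=C75, Status=713): 2 rows → {Product,OrderID} = (74, J42), (74, J42) ✓
(Qty=C44, Status=713): 1 row → {Product,OrderID} = (68, J39) ✓
(Qty=C75, Status=722): 1 row → {Product,OrderID} = (71, J98) ✓
(Qty=C44, Status=722): 2 rows → {Product,OrderID} = (75, J34), (75, J34) ✓
Every {Qty, Status} value is associated with a single {Product, OrderID} value, so {Qty, Status} → {Product, OrderID} holds.

Yes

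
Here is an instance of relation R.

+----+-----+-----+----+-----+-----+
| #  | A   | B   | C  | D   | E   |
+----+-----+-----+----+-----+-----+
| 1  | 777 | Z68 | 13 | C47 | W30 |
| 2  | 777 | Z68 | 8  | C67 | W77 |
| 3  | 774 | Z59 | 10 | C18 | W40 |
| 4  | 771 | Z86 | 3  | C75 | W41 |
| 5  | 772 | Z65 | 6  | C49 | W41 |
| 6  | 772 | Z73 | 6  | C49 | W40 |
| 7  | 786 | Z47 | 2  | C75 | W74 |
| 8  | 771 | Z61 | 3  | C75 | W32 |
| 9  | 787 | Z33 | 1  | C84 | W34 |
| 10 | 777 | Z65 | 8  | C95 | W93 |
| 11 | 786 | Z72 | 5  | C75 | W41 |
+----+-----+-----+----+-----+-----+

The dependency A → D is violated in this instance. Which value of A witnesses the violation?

777

A=777: rows 1, 2, 10 → D takes values {C47, C67, C95} — violation
A=774: row 3 → D = C18 ✓
A=771: rows 4, 8 → D = C75, C75 ✓
A=772: rows 5, 6 → D = C49, C49 ✓
A=786: rows 7, 11 → D = C75, C75 ✓
A=787: row 9 → D = C84 ✓
The only A value with inconsistent D is A=777.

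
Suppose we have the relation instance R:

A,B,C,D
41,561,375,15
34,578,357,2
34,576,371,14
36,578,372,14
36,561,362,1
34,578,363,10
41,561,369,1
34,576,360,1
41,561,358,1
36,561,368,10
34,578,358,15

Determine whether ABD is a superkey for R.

No

Two distinct rows share (A=41, B=561, D=1), so ABD does not determine every attribute — not a superkey.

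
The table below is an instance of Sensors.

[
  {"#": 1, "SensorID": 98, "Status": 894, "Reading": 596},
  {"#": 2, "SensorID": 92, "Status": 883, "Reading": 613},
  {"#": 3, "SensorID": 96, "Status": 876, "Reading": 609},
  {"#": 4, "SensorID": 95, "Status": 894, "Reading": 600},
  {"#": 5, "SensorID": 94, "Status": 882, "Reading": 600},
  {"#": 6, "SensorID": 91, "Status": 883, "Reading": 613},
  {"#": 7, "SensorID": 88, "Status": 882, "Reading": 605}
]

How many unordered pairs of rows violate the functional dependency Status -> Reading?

2

Status=894: violating pairs (1,4) — 1 pair.
Status=883: all 2 rows agree on Reading — 0 pairs.
Status=882: violating pairs (5,7) — 1 pair.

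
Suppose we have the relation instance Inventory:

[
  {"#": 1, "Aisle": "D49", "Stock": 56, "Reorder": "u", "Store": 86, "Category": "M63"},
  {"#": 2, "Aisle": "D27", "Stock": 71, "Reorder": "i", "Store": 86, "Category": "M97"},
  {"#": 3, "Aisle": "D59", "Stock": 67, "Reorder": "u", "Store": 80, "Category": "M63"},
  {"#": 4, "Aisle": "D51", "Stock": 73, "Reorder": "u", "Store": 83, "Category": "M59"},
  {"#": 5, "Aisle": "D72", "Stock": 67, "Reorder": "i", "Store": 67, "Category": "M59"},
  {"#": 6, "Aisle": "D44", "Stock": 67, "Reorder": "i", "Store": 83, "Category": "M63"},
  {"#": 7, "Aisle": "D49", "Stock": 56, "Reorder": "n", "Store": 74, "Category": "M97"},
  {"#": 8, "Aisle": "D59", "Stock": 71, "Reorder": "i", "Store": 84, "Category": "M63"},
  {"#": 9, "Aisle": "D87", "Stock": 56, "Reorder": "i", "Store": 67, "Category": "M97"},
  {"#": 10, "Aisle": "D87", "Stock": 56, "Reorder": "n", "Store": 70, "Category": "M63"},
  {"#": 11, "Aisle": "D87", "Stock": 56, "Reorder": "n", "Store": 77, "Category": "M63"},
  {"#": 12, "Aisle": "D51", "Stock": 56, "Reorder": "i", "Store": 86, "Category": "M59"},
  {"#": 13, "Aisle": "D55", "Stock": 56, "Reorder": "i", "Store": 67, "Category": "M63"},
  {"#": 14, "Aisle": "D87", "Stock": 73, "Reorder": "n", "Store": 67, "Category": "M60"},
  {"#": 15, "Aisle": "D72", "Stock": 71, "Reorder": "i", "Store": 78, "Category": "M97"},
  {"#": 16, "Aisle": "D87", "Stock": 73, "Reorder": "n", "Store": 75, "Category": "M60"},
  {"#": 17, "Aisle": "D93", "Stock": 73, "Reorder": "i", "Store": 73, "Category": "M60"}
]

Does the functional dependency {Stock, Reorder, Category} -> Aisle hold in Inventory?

(Stock=56, Reorder=u, Category=M63): row 1 → Aisle = D49 ✓
(Stock=71, Reorder=i, Category=M97): rows 2, 15 → Aisle takes values {D27, D72} — violation
(Stock=67, Reorder=u, Category=M63): row 3 → Aisle = D59 ✓
(Stock=73, Reorder=u, Category=M59): row 4 → Aisle = D51 ✓
(Stock=67, Reorder=i, Category=M59): row 5 → Aisle = D72 ✓
(Stock=67, Reorder=i, Category=M63): row 6 → Aisle = D44 ✓
(Stock=56, Reorder=n, Category=M97): row 7 → Aisle = D49 ✓
(Stock=71, Reorder=i, Category=M63): row 8 → Aisle = D59 ✓
(Stock=56, Reorder=i, Category=M97): row 9 → Aisle = D87 ✓
(Stock=56, Reorder=n, Category=M63): rows 10, 11 → Aisle = D87, D87 ✓
(Stock=56, Reorder=i, Category=M59): row 12 → Aisle = D51 ✓
(Stock=56, Reorder=i, Category=M63): row 13 → Aisle = D55 ✓
(Stock=73, Reorder=n, Category=M60): rows 14, 16 → Aisle = D87, D87 ✓
(Stock=73, Reorder=i, Category=M60): row 17 → Aisle = D93 ✓
Two rows agree on {Stock, Reorder, Category} but differ on Aisle, so {Stock, Reorder, Category} -> Aisle does not hold.

No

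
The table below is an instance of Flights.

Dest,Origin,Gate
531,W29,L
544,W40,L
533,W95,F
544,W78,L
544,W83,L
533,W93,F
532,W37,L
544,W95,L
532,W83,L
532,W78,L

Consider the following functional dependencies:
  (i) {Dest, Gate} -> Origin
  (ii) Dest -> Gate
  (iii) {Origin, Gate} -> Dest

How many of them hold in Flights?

1

(i) {Dest, Gate} -> Origin: (Dest=544, Gate=L): 4 rows → Origin takes values {W40, W78, W83, W95} — violation; (Dest=533, Gate=F): 2 rows → Origin takes values {W95, W93} — violation; (Dest=532, Gate=L): 3 rows → Origin takes values {W37, W83, W78} — violation — fails.
(ii) Dest -> Gate: every LHS value maps to a single RHS value — holds.
(iii) {Origin, Gate} -> Dest: (Origin=W78, Gate=L): 2 rows → Dest takes values {544, 532} — violation; (Origin=W83, Gate=L): 2 rows → Dest takes values {544, 532} — violation — fails.
1 of the 3 dependencies holds.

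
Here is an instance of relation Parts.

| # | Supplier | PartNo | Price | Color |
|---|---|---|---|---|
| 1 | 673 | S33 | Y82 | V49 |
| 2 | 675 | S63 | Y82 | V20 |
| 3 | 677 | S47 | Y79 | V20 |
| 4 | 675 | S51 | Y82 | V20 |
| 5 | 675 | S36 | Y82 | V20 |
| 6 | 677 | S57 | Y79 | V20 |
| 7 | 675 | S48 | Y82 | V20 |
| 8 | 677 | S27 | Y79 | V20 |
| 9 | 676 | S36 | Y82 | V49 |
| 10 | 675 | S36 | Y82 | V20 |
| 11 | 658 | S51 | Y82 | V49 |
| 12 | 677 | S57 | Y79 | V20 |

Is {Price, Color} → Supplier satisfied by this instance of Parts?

No

(Price=Y82, Color=V49): rows 1, 9, 11 → Supplier takes values {673, 676, 658} — violation
(Price=Y82, Color=V20): rows 2, 4, 5, 7, 10 → Supplier = 675, 675, 675, 675, 675 ✓
(Price=Y79, Color=V20): rows 3, 6, 8, 12 → Supplier = 677, 677, 677, 677 ✓
Two rows agree on {Price, Color} but differ on Supplier, so {Price, Color} → Supplier does not hold.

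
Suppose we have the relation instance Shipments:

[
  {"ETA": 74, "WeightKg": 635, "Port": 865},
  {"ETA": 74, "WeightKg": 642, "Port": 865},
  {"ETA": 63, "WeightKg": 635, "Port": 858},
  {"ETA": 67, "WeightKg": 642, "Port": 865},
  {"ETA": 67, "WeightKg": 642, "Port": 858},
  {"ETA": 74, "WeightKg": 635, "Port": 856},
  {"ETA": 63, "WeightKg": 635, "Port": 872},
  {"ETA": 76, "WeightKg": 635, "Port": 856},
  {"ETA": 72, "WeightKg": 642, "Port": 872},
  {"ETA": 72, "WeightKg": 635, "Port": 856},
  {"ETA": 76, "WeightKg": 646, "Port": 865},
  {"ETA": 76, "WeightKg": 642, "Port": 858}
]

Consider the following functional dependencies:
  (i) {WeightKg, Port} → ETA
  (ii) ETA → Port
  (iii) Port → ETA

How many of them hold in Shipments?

0

(i) {WeightKg, Port} → ETA: (WeightKg=642, Port=865): 2 rows → ETA takes values {74, 67} — violation; (WeightKg=642, Port=858): 2 rows → ETA takes values {67, 76} — violation; (WeightKg=635, Port=856): 3 rows → ETA takes values {74, 76, 72} — violation — fails.
(ii) ETA → Port: ETA=74: 3 rows → Port takes values {865, 856} — violation; ETA=63: 2 rows → Port takes values {858, 872} — violation; ETA=67: 2 rows → Port takes values {865, 858} — violation; ETA=76: 3 rows → Port takes values {856, 865, 858} — violation; ETA=72: 2 rows → Port takes values {872, 856} — violation — fails.
(iii) Port → ETA: Port=865: 4 rows → ETA takes values {74, 67, 76} — violation; Port=858: 3 rows → ETA takes values {63, 67, 76} — violation; Port=856: 3 rows → ETA takes values {74, 76, 72} — violation; Port=872: 2 rows → ETA takes values {63, 72} — violation — fails.
None of the 3 dependencies hold.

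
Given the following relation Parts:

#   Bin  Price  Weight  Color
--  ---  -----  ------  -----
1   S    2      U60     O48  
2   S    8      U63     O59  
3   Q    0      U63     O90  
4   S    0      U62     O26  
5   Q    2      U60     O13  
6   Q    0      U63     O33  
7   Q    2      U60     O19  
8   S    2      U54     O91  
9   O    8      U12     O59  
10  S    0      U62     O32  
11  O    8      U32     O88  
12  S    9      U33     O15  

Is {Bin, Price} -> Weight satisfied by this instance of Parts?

No

(Bin=S, Price=2): rows 1, 8 → Weight takes values {U60, U54} — violation
(Bin=S, Price=8): row 2 → Weight = U63 ✓
(Bin=Q, Price=0): rows 3, 6 → Weight = U63, U63 ✓
(Bin=S, Price=0): rows 4, 10 → Weight = U62, U62 ✓
(Bin=Q, Price=2): rows 5, 7 → Weight = U60, U60 ✓
(Bin=O, Price=8): rows 9, 11 → Weight takes values {U12, U32} — violation
(Bin=S, Price=9): row 12 → Weight = U33 ✓
Two rows agree on {Bin, Price} but differ on Weight, so {Bin, Price} -> Weight does not hold.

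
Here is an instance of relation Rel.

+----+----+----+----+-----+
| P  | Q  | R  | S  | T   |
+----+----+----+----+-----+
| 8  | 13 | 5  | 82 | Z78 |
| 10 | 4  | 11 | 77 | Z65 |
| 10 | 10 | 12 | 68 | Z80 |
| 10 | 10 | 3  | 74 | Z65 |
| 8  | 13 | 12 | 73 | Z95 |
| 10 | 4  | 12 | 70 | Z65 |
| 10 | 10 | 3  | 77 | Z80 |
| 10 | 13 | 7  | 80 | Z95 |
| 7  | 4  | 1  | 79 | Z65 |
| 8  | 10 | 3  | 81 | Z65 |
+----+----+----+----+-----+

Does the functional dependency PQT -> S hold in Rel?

No

(P=8, Q=13, T=Z78): 1 row → S = 82 ✓
(P=10, Q=4, T=Z65): 2 rows → S takes values {77, 70} — violation
(P=10, Q=10, T=Z80): 2 rows → S takes values {68, 77} — violation
(P=10, Q=10, T=Z65): 1 row → S = 74 ✓
(P=8, Q=13, T=Z95): 1 row → S = 73 ✓
(P=10, Q=13, T=Z95): 1 row → S = 80 ✓
(P=7, Q=4, T=Z65): 1 row → S = 79 ✓
(P=8, Q=10, T=Z65): 1 row → S = 81 ✓
Two rows agree on PQT but differ on S, so PQT -> S does not hold.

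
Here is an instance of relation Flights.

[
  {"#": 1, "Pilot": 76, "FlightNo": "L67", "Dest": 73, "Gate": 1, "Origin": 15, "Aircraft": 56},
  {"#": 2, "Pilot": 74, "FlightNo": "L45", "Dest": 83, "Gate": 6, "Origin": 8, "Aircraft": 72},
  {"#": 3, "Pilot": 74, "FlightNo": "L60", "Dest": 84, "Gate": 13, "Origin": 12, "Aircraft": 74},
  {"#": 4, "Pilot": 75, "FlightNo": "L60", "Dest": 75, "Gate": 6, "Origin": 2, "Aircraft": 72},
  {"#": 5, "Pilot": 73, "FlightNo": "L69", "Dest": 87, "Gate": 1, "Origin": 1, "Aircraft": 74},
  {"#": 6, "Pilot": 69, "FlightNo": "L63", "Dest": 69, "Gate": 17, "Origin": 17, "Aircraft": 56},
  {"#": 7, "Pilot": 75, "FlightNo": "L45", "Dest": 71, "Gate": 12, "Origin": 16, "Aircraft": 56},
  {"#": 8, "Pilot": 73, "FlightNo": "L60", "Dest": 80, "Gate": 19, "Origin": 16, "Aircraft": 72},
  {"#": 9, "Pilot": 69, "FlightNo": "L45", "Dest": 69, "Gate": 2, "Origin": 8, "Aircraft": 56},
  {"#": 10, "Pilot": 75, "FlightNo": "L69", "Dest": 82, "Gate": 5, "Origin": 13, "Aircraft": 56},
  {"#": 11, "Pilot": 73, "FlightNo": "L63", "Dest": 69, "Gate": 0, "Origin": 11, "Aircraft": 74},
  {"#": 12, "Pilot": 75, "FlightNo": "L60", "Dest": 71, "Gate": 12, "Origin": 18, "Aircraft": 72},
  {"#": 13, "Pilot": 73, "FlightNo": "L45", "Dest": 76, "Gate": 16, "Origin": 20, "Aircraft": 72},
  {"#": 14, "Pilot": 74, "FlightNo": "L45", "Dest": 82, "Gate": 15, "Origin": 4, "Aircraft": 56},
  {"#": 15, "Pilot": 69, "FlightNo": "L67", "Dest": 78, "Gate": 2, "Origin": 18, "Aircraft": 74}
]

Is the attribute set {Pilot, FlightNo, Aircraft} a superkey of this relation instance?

No

Rows 4 and 12 have the same {Pilot, FlightNo, Aircraft} value (Pilot=75, FlightNo=L60, Aircraft=72) but are distinct tuples, so {Pilot, FlightNo, Aircraft} does not determine every attribute — not a superkey.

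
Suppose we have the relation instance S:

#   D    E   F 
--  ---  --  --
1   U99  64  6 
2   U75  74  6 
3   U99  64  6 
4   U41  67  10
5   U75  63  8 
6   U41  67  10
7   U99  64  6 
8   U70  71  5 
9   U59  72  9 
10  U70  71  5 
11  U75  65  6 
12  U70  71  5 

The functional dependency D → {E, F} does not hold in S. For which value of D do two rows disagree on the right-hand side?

U75

D=U99: rows 1, 3, 7 → {E,F} = (64, 6), (64, 6), (64, 6) ✓
D=U75: rows 2, 5, 11 → {E,F} takes values {(74, 6), (63, 8), (65, 6)} — violation
D=U41: rows 4, 6 → {E,F} = (67, 10), (67, 10) ✓
D=U70: rows 8, 10, 12 → {E,F} = (71, 5), (71, 5), (71, 5) ✓
D=U59: row 9 → {E,F} = (72, 9) ✓
The only D value with inconsistent RHS is D=U75.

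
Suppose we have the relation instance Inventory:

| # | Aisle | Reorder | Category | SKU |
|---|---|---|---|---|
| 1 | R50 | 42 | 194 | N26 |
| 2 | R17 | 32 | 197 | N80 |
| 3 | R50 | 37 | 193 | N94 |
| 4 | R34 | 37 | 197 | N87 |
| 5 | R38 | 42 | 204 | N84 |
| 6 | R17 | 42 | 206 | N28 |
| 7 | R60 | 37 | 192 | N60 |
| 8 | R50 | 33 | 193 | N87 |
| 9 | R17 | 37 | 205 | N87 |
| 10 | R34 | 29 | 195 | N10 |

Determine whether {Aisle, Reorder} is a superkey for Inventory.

All 10 rows have distinct {Aisle, Reorder} values, so {Aisle, Reorder} → (all attributes) holds and {Aisle, Reorder} is a superkey.

Yes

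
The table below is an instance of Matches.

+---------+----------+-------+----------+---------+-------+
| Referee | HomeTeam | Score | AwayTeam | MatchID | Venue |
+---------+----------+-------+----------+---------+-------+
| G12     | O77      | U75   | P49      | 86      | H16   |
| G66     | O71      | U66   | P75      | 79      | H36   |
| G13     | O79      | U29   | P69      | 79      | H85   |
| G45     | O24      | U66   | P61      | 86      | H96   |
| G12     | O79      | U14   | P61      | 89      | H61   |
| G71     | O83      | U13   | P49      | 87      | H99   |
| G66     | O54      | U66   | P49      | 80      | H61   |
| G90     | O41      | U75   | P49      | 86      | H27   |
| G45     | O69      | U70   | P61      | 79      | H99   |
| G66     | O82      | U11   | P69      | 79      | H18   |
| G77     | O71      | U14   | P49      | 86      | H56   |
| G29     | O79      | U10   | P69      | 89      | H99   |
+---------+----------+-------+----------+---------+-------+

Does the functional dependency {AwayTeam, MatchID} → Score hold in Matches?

No

(AwayTeam=P49, MatchID=86): 3 rows → Score takes values {U75, U14} — violation
(AwayTeam=P75, MatchID=79): 1 row → Score = U66 ✓
(AwayTeam=P69, MatchID=79): 2 rows → Score takes values {U29, U11} — violation
(AwayTeam=P61, MatchID=86): 1 row → Score = U66 ✓
(AwayTeam=P61, MatchID=89): 1 row → Score = U14 ✓
(AwayTeam=P49, MatchID=87): 1 row → Score = U13 ✓
(AwayTeam=P49, MatchID=80): 1 row → Score = U66 ✓
(AwayTeam=P61, MatchID=79): 1 row → Score = U70 ✓
(AwayTeam=P69, MatchID=89): 1 row → Score = U10 ✓
Two rows agree on {AwayTeam, MatchID} but differ on Score, so {AwayTeam, MatchID} → Score does not hold.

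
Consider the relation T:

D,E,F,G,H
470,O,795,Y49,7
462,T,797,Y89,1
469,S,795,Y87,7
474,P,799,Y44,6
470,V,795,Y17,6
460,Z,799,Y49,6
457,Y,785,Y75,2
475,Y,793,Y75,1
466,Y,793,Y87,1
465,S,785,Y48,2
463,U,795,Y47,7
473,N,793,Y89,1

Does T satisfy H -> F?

No

H=7: 3 rows → F = 795, 795, 795 ✓
H=1: 4 rows → F takes values {797, 793} — violation
H=6: 3 rows → F takes values {799, 795} — violation
H=2: 2 rows → F = 785, 785 ✓
Two rows agree on H but differ on F, so H -> F does not hold.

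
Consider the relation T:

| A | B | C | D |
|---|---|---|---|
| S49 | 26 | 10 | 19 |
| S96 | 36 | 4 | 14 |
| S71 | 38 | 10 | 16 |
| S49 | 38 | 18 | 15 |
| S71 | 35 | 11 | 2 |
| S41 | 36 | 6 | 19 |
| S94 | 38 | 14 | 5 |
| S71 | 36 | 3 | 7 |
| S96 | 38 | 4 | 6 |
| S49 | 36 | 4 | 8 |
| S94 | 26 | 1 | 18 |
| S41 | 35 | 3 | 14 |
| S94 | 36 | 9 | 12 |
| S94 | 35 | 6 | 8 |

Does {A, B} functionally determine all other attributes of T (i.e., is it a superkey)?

All 14 rows have distinct {A, B} values, so {A, B} → (all attributes) holds and {A, B} is a superkey.

Yes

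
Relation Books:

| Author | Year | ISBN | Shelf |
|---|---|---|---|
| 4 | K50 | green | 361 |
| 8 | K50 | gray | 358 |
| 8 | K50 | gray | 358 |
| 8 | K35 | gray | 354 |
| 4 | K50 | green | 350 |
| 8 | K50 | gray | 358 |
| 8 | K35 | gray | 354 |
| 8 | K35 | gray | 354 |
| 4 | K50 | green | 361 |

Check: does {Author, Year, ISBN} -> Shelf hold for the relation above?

No

(Author=4, Year=K50, ISBN=green): 3 rows → Shelf takes values {361, 350} — violation
(Author=8, Year=K50, ISBN=gray): 3 rows → Shelf = 358, 358, 358 ✓
(Author=8, Year=K35, ISBN=gray): 3 rows → Shelf = 354, 354, 354 ✓
Two rows agree on {Author, Year, ISBN} but differ on Shelf, so {Author, Year, ISBN} -> Shelf does not hold.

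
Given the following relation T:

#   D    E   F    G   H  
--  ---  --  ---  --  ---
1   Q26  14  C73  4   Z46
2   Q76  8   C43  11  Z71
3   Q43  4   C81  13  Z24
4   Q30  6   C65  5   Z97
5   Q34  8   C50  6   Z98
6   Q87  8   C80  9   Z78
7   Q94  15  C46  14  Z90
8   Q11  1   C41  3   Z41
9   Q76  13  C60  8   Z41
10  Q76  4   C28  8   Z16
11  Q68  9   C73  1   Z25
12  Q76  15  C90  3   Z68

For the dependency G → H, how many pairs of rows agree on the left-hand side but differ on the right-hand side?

G=3: violating pairs (8,12) — 1 pair.
G=8: violating pairs (9,10) — 1 pair.

2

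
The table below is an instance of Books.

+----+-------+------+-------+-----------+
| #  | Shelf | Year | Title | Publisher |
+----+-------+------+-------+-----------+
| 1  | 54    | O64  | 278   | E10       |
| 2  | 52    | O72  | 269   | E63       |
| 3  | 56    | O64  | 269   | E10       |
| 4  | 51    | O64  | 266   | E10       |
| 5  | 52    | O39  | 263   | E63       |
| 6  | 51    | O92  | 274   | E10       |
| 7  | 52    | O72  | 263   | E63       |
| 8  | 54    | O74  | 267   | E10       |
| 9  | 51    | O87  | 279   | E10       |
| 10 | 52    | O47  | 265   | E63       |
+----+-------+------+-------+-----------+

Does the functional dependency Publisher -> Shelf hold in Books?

Publisher=E10: rows 1, 3, 4, 6, 8, 9 → Shelf takes values {54, 56, 51} — violation
Publisher=E63: rows 2, 5, 7, 10 → Shelf = 52, 52, 52, 52 ✓
Two rows agree on Publisher but differ on Shelf, so Publisher -> Shelf does not hold.

No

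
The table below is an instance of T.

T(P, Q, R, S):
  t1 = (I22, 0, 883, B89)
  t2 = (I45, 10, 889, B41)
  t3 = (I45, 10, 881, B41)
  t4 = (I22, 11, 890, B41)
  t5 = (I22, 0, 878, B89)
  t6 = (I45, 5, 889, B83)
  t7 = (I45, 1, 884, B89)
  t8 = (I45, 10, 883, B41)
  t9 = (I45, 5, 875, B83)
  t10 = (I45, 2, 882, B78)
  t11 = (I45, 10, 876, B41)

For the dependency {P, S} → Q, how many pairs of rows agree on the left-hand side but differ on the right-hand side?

0

(P=I22, S=B89): all 2 rows agree on Q — 0 pairs.
(P=I45, S=B41): all 4 rows agree on Q — 0 pairs.
(P=I45, S=B83): all 2 rows agree on Q — 0 pairs.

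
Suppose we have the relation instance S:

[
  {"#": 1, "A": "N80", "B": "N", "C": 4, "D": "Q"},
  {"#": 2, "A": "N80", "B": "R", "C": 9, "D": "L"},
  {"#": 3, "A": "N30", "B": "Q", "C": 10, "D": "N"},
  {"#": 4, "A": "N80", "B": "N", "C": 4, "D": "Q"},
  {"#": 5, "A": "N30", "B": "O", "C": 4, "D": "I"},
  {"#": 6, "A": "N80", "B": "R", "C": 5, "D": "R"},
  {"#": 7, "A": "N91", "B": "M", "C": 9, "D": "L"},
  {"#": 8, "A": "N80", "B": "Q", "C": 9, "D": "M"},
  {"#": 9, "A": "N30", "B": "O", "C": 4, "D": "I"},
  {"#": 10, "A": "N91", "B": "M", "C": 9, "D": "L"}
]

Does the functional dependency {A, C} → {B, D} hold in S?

(A=N80, C=4): rows 1, 4 → {B,D} = (N, Q), (N, Q) ✓
(A=N80, C=9): rows 2, 8 → {B,D} takes values {(R, L), (Q, M)} — violation
(A=N30, C=10): row 3 → {B,D} = (Q, N) ✓
(A=N30, C=4): rows 5, 9 → {B,D} = (O, I), (O, I) ✓
(A=N80, C=5): row 6 → {B,D} = (R, R) ✓
(A=N91, C=9): rows 7, 10 → {B,D} = (M, L), (M, L) ✓
Two rows agree on {A, C} but differ on {B, D}, so {A, C} → {B, D} does not hold.

No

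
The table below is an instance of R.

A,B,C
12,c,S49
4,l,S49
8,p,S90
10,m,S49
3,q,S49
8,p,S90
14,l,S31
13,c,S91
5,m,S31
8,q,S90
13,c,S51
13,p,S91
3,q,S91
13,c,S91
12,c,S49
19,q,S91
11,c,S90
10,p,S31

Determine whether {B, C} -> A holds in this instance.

No

(B=c, C=S49): 2 rows → A = 12, 12 ✓
(B=l, C=S49): 1 row → A = 4 ✓
(B=p, C=S90): 2 rows → A = 8, 8 ✓
(B=m, C=S49): 1 row → A = 10 ✓
(B=q, C=S49): 1 row → A = 3 ✓
(B=l, C=S31): 1 row → A = 14 ✓
(B=c, C=S91): 2 rows → A = 13, 13 ✓
(B=m, C=S31): 1 row → A = 5 ✓
(B=q, C=S90): 1 row → A = 8 ✓
(B=c, C=S51): 1 row → A = 13 ✓
(B=p, C=S91): 1 row → A = 13 ✓
(B=q, C=S91): 2 rows → A takes values {3, 19} — violation
(B=c, C=S90): 1 row → A = 11 ✓
(B=p, C=S31): 1 row → A = 10 ✓
Two rows agree on {B, C} but differ on A, so {B, C} -> A does not hold.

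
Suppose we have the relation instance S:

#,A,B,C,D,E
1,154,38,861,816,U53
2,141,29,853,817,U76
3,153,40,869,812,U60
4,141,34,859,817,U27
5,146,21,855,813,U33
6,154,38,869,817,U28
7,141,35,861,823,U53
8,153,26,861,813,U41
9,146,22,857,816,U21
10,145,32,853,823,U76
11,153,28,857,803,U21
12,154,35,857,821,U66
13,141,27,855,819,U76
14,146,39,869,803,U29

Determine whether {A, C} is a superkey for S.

Yes

All 14 rows have distinct {A, C} values, so {A, C} → (all attributes) holds and {A, C} is a superkey.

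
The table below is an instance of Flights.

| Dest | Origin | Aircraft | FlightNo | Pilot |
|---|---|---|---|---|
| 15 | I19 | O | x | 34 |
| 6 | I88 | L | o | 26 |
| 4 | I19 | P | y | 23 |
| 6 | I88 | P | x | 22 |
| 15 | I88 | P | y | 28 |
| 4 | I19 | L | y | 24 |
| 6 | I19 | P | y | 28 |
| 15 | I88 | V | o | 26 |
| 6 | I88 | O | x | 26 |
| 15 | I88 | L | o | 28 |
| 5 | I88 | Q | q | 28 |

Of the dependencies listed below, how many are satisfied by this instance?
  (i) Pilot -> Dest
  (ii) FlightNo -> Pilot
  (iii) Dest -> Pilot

0

(i) Pilot -> Dest: Pilot=26: 3 rows → Dest takes values {6, 15} — violation; Pilot=28: 4 rows → Dest takes values {15, 6, 5} — violation — fails.
(ii) FlightNo -> Pilot: FlightNo=x: 3 rows → Pilot takes values {34, 22, 26} — violation; FlightNo=o: 3 rows → Pilot takes values {26, 28} — violation; FlightNo=y: 4 rows → Pilot takes values {23, 28, 24} — violation — fails.
(iii) Dest -> Pilot: Dest=15: 4 rows → Pilot takes values {34, 28, 26} — violation; Dest=6: 4 rows → Pilot takes values {26, 22, 28} — violation; Dest=4: 2 rows → Pilot takes values {23, 24} — violation — fails.
None of the 3 dependencies hold.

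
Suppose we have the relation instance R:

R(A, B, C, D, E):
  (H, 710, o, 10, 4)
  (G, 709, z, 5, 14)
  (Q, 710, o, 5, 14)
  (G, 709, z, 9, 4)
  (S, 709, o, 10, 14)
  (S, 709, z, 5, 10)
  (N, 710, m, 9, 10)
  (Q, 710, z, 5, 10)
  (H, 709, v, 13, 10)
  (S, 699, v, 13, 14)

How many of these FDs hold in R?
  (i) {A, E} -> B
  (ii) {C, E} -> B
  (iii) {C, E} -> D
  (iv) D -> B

(i) {A, E} -> B: (A=S, E=14): 2 rows → B takes values {709, 699} — violation — fails.
(ii) {C, E} -> B: (C=o, E=14): 2 rows → B takes values {710, 709} — violation; (C=z, E=10): 2 rows → B takes values {709, 710} — violation — fails.
(iii) {C, E} -> D: (C=o, E=14): 2 rows → D takes values {5, 10} — violation — fails.
(iv) D -> B: D=10: 2 rows → B takes values {710, 709} — violation; D=5: 4 rows → B takes values {709, 710} — violation; D=9: 2 rows → B takes values {709, 710} — violation; D=13: 2 rows → B takes values {709, 699} — violation — fails.
None of the 4 dependencies hold.

0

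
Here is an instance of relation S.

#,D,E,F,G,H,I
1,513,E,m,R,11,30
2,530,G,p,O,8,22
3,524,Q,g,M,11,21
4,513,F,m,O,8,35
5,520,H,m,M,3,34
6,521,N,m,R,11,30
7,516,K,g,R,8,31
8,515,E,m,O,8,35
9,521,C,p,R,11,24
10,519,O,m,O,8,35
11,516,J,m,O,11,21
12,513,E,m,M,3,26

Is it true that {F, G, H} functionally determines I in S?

(F=m, G=R, H=11): rows 1, 6 → I = 30, 30 ✓
(F=p, G=O, H=8): row 2 → I = 22 ✓
(F=g, G=M, H=11): row 3 → I = 21 ✓
(F=m, G=O, H=8): rows 4, 8, 10 → I = 35, 35, 35 ✓
(F=m, G=M, H=3): rows 5, 12 → I takes values {34, 26} — violation
(F=g, G=R, H=8): row 7 → I = 31 ✓
(F=p, G=R, H=11): row 9 → I = 24 ✓
(F=m, G=O, H=11): row 11 → I = 21 ✓
Two rows agree on {F, G, H} but differ on I, so {F, G, H} -> I does not hold.

No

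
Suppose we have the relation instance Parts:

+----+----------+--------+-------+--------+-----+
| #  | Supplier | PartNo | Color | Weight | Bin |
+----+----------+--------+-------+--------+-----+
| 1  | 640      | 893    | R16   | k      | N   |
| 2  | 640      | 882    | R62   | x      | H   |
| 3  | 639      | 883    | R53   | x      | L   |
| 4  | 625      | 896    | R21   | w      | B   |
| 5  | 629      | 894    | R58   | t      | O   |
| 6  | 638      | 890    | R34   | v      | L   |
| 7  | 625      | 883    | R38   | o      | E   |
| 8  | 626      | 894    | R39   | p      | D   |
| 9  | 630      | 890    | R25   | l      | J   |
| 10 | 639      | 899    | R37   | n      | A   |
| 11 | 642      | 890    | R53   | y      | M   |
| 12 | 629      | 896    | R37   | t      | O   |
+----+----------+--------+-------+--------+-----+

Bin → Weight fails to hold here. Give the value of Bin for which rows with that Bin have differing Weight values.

Bin=N: row 1 → Weight = k ✓
Bin=H: row 2 → Weight = x ✓
Bin=L: rows 3, 6 → Weight takes values {x, v} — violation
Bin=B: row 4 → Weight = w ✓
Bin=O: rows 5, 12 → Weight = t, t ✓
Bin=E: row 7 → Weight = o ✓
Bin=D: row 8 → Weight = p ✓
Bin=J: row 9 → Weight = l ✓
Bin=A: row 10 → Weight = n ✓
Bin=M: row 11 → Weight = y ✓
The only Bin value with inconsistent Weight is Bin=L.

L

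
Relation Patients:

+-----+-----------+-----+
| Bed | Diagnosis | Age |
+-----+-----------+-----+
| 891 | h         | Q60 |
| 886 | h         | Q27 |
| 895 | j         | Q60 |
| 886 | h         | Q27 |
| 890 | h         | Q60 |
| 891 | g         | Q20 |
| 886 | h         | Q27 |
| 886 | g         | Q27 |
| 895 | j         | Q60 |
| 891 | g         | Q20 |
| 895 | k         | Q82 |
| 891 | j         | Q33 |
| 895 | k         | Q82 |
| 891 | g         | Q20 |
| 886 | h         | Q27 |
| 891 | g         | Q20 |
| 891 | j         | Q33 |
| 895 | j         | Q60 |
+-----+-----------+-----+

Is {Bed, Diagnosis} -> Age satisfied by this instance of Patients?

Yes

(Bed=891, Diagnosis=h): 1 row → Age = Q60 ✓
(Bed=886, Diagnosis=h): 4 rows → Age = Q27, Q27, Q27, Q27 ✓
(Bed=895, Diagnosis=j): 3 rows → Age = Q60, Q60, Q60 ✓
(Bed=890, Diagnosis=h): 1 row → Age = Q60 ✓
(Bed=891, Diagnosis=g): 4 rows → Age = Q20, Q20, Q20, Q20 ✓
(Bed=886, Diagnosis=g): 1 row → Age = Q27 ✓
(Bed=895, Diagnosis=k): 2 rows → Age = Q82, Q82 ✓
(Bed=891, Diagnosis=j): 2 rows → Age = Q33, Q33 ✓
Every {Bed, Diagnosis} value is associated with a single Age value, so {Bed, Diagnosis} -> Age holds.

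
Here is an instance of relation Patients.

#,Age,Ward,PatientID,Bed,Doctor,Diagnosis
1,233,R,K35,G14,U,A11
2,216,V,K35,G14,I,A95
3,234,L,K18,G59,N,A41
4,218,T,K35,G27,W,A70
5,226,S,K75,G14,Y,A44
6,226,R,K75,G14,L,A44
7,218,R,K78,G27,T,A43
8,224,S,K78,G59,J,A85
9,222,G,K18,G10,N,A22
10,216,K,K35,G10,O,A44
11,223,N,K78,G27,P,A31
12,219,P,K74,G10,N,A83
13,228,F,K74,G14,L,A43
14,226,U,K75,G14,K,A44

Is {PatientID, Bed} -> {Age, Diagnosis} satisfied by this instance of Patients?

No

(PatientID=K35, Bed=G14): rows 1, 2 → {Age,Diagnosis} takes values {(233, A11), (216, A95)} — violation
(PatientID=K18, Bed=G59): row 3 → {Age,Diagnosis} = (234, A41) ✓
(PatientID=K35, Bed=G27): row 4 → {Age,Diagnosis} = (218, A70) ✓
(PatientID=K75, Bed=G14): rows 5, 6, 14 → {Age,Diagnosis} = (226, A44), (226, A44), (226, A44) ✓
(PatientID=K78, Bed=G27): rows 7, 11 → {Age,Diagnosis} takes values {(218, A43), (223, A31)} — violation
(PatientID=K78, Bed=G59): row 8 → {Age,Diagnosis} = (224, A85) ✓
(PatientID=K18, Bed=G10): row 9 → {Age,Diagnosis} = (222, A22) ✓
(PatientID=K35, Bed=G10): row 10 → {Age,Diagnosis} = (216, A44) ✓
(PatientID=K74, Bed=G10): row 12 → {Age,Diagnosis} = (219, A83) ✓
(PatientID=K74, Bed=G14): row 13 → {Age,Diagnosis} = (228, A43) ✓
Two rows agree on {PatientID, Bed} but differ on {Age, Diagnosis}, so {PatientID, Bed} -> {Age, Diagnosis} does not hold.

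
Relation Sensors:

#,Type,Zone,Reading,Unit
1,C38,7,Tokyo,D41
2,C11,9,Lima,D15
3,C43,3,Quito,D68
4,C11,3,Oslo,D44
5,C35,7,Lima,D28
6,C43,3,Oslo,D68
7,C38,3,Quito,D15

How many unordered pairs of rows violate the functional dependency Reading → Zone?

Reading=Lima: violating pairs (2,5) — 1 pair.
Reading=Quito: all 2 rows agree on Zone — 0 pairs.
Reading=Oslo: all 2 rows agree on Zone — 0 pairs.

1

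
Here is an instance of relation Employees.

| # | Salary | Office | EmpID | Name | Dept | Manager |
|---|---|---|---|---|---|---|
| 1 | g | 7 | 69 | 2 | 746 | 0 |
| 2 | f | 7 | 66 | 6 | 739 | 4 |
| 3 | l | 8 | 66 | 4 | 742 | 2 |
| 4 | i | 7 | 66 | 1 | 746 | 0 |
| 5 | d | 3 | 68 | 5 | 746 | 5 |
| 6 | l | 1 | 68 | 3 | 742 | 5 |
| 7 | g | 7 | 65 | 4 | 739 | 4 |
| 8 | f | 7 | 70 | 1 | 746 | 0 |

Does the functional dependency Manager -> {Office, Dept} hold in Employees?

No

Manager=0: rows 1, 4, 8 → {Office,Dept} = (7, 746), (7, 746), (7, 746) ✓
Manager=4: rows 2, 7 → {Office,Dept} = (7, 739), (7, 739) ✓
Manager=2: row 3 → {Office,Dept} = (8, 742) ✓
Manager=5: rows 5, 6 → {Office,Dept} takes values {(3, 746), (1, 742)} — violation
Two rows agree on Manager but differ on {Office, Dept}, so Manager -> {Office, Dept} does not hold.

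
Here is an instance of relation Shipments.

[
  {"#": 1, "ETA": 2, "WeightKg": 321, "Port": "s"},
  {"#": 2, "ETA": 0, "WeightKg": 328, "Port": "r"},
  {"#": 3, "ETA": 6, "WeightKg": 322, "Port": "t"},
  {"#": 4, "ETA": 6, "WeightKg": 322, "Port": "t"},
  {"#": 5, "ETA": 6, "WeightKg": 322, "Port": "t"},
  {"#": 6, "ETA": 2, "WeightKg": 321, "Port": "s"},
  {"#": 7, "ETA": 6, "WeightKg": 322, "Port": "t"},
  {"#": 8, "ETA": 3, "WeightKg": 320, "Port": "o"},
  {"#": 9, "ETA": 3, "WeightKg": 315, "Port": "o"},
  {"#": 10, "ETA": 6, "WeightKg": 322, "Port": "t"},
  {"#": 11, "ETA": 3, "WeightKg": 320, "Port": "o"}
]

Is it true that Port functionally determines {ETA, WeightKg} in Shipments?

No

Port=s: rows 1, 6 → {ETA,WeightKg} = (2, 321), (2, 321) ✓
Port=r: row 2 → {ETA,WeightKg} = (0, 328) ✓
Port=t: rows 3, 4, 5, 7, 10 → {ETA,WeightKg} = (6, 322), (6, 322), (6, 322), (6, 322), (6, 322) ✓
Port=o: rows 8, 9, 11 → {ETA,WeightKg} takes values {(3, 320), (3, 315)} — violation
Two rows agree on Port but differ on {ETA, WeightKg}, so Port -> {ETA, WeightKg} does not hold.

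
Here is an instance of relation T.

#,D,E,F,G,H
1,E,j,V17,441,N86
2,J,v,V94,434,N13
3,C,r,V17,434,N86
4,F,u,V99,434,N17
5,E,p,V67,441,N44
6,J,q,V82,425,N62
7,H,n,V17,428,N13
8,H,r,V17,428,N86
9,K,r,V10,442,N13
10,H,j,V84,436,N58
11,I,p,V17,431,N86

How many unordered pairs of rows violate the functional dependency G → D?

3

G=441: all 2 rows agree on D — 0 pairs.
G=434: violating pairs (2,3), (2,4), (3,4) — 3 pairs.
G=428: all 2 rows agree on D — 0 pairs.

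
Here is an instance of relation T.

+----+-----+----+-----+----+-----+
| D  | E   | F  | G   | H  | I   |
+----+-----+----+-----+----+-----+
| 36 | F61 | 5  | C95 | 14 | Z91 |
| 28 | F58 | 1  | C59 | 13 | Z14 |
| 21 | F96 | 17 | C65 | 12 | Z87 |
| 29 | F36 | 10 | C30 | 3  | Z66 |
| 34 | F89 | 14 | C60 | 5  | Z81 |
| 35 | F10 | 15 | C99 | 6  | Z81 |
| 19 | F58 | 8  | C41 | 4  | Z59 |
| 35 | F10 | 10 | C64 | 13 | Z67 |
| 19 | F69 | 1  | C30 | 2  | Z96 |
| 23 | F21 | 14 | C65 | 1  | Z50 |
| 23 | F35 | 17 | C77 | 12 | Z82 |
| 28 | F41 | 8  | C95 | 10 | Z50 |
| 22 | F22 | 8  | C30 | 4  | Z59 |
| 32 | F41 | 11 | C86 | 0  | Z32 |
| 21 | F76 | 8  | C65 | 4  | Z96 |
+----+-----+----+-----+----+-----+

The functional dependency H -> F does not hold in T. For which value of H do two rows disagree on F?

H=14: 1 row → F = 5 ✓
H=13: 2 rows → F takes values {1, 10} — violation
H=12: 2 rows → F = 17, 17 ✓
H=3: 1 row → F = 10 ✓
H=5: 1 row → F = 14 ✓
H=6: 1 row → F = 15 ✓
H=4: 3 rows → F = 8, 8, 8 ✓
H=2: 1 row → F = 1 ✓
H=1: 1 row → F = 14 ✓
H=10: 1 row → F = 8 ✓
H=0: 1 row → F = 11 ✓
The only H value with inconsistent F is H=13.

13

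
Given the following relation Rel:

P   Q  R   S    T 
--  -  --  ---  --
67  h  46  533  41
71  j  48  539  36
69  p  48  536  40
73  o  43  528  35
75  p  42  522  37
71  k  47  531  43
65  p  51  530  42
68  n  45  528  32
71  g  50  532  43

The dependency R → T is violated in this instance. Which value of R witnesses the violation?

48

R=46: 1 row → T = 41 ✓
R=48: 2 rows → T takes values {36, 40} — violation
R=43: 1 row → T = 35 ✓
R=42: 1 row → T = 37 ✓
R=47: 1 row → T = 43 ✓
R=51: 1 row → T = 42 ✓
R=45: 1 row → T = 32 ✓
R=50: 1 row → T = 43 ✓
The only R value with inconsistent T is R=48.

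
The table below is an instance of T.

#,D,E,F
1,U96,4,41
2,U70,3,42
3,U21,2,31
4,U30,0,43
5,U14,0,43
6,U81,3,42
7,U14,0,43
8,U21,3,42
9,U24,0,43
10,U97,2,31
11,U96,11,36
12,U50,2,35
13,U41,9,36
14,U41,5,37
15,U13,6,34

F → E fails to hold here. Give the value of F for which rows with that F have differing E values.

36

F=41: row 1 → E = 4 ✓
F=42: rows 2, 6, 8 → E = 3, 3, 3 ✓
F=31: rows 3, 10 → E = 2, 2 ✓
F=43: rows 4, 5, 7, 9 → E = 0, 0, 0, 0 ✓
F=36: rows 11, 13 → E takes values {11, 9} — violation
F=35: row 12 → E = 2 ✓
F=37: row 14 → E = 5 ✓
F=34: row 15 → E = 6 ✓
The only F value with inconsistent E is F=36.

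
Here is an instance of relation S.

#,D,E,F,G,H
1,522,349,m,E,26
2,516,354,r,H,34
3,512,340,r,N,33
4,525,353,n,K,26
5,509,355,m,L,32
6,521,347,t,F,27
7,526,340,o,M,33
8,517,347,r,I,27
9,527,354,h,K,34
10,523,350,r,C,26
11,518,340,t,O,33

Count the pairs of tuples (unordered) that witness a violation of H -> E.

H=26: violating pairs (1,4), (1,10), (4,10) — 3 pairs.
H=34: all 2 rows agree on E — 0 pairs.
H=33: all 3 rows agree on E — 0 pairs.
H=27: all 2 rows agree on E — 0 pairs.

3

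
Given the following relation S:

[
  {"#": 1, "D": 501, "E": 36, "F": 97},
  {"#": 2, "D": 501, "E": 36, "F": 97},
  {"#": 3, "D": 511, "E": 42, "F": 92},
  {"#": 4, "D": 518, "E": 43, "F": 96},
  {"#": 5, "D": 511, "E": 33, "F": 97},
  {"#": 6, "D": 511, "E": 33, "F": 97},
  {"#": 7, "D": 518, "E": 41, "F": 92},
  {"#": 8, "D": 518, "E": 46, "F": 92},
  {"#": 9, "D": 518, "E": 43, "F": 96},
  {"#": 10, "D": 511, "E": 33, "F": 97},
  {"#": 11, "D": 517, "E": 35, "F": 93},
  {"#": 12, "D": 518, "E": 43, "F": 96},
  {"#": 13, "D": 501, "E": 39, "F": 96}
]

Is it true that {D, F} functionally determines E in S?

(D=501, F=97): rows 1, 2 → E = 36, 36 ✓
(D=511, F=92): row 3 → E = 42 ✓
(D=518, F=96): rows 4, 9, 12 → E = 43, 43, 43 ✓
(D=511, F=97): rows 5, 6, 10 → E = 33, 33, 33 ✓
(D=518, F=92): rows 7, 8 → E takes values {41, 46} — violation
(D=517, F=93): row 11 → E = 35 ✓
(D=501, F=96): row 13 → E = 39 ✓
Two rows agree on {D, F} but differ on E, so {D, F} → E does not hold.

No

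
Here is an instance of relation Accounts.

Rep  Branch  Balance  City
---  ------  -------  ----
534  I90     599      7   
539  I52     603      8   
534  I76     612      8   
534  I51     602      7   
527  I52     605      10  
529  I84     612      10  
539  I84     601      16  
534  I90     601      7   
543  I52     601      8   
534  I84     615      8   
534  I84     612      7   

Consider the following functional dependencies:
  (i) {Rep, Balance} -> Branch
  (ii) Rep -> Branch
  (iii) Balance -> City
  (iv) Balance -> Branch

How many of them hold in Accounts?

(i) {Rep, Balance} -> Branch: (Rep=534, Balance=612): 2 rows → Branch takes values {I76, I84} — violation — fails.
(ii) Rep -> Branch: Rep=534: 6 rows → Branch takes values {I90, I76, I51, I84} — violation; Rep=539: 2 rows → Branch takes values {I52, I84} — violation — fails.
(iii) Balance -> City: Balance=612: 3 rows → City takes values {8, 10, 7} — violation; Balance=601: 3 rows → City takes values {16, 7, 8} — violation — fails.
(iv) Balance -> Branch: Balance=612: 3 rows → Branch takes values {I76, I84} — violation; Balance=601: 3 rows → Branch takes values {I84, I90, I52} — violation — fails.
None of the 4 dependencies hold.

0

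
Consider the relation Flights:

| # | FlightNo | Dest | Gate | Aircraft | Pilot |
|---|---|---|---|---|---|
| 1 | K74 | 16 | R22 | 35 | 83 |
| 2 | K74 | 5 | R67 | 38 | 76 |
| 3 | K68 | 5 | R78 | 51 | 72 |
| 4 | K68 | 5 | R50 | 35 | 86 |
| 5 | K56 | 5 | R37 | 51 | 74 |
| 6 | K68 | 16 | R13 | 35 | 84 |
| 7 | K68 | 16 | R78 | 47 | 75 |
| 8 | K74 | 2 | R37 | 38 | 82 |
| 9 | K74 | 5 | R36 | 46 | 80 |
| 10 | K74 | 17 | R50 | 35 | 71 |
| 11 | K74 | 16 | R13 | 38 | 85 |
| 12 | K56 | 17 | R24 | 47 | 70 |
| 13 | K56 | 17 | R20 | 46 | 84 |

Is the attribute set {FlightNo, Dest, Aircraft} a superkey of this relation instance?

Yes

All 13 rows have distinct {FlightNo, Dest, Aircraft} values, so {FlightNo, Dest, Aircraft} → (all attributes) holds and {FlightNo, Dest, Aircraft} is a superkey.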